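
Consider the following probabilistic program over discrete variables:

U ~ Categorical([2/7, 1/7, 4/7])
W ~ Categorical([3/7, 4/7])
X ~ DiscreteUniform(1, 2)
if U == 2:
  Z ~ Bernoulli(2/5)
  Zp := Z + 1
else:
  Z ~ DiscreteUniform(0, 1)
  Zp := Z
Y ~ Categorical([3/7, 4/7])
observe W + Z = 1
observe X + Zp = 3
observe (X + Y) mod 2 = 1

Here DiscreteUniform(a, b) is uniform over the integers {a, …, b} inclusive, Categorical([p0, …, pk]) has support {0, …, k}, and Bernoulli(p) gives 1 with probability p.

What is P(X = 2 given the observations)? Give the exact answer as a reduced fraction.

P(X = 2 | obs) = 47/59

Enumerate traces; 4 have nonzero weight after conditioning:
  (U=0, W=0, X=2, Z=1, Y=1) weight 6/343
  (U=1, W=0, X=2, Z=1, Y=1) weight 3/343
  (U=2, W=0, X=1, Z=1, Y=0) weight 36/1715
  (U=2, W=1, X=2, Z=0, Y=1) weight 96/1715
Group by X:
  weight(X=1) = 36/1715
  weight(X=2) = 141/1715
Total weight = 36/1715 + 141/1715 = 177/1715
P(X=1 | obs) = 36/1715 / 177/1715 = 12/59
P(X=2 | obs) = 141/1715 / 177/1715 = 47/59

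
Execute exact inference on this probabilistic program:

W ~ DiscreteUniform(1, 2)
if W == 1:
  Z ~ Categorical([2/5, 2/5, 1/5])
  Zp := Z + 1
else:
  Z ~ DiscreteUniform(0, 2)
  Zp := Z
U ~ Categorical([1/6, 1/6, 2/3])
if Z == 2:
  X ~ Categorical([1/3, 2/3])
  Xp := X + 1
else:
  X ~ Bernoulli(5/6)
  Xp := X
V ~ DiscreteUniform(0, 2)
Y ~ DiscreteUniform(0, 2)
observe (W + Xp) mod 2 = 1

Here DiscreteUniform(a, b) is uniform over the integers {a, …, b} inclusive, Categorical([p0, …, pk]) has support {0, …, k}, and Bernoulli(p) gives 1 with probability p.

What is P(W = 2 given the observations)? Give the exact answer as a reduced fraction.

Enumerate traces; 162 have nonzero weight after conditioning:
  (W=1, Z=0, U=0, X=0, V=0, Y=0) weight 1/1620
  (W=1, Z=0, U=0, X=0, V=0, Y=1) weight 1/1620
  (W=1, Z=0, U=0, X=0, V=0, Y=2) weight 1/1620
  (W=1, Z=0, U=0, X=0, V=1, Y=0) weight 1/1620
  (W=1, Z=0, U=0, X=0, V=1, Y=1) weight 1/1620
  (W=1, Z=0, U=0, X=0, V=1, Y=2) weight 1/1620
  (W=1, Z=0, U=0, X=0, V=2, Y=0) weight 1/1620
  (W=1, Z=0, U=0, X=0, V=2, Y=1) weight 1/1620
  (W=2, Z=0, U=0, X=1, V=0, Y=0) weight 5/1944
  … 153 more
Group by W:
  weight(W=1) = 2/15
  weight(W=2) = 1/3
Total weight = 2/15 + 1/3 = 7/15
P(W=1 | obs) = 2/15 / 7/15 = 2/7
P(W=2 | obs) = 1/3 / 7/15 = 5/7

P(W = 2 | obs) = 5/7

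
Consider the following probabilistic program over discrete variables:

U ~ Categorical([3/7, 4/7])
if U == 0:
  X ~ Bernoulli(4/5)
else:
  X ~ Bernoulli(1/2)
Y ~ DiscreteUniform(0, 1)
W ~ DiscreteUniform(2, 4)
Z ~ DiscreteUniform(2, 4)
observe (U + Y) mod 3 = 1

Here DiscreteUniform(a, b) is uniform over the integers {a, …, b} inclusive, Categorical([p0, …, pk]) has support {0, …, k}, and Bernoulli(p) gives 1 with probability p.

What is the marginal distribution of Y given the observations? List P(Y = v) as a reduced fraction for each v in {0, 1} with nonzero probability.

Enumerate traces; 36 have nonzero weight after conditioning:
  (U=0, X=0, Y=1, W=2, Z=2) weight 1/210
  (U=0, X=0, Y=1, W=2, Z=3) weight 1/210
  (U=0, X=0, Y=1, W=2, Z=4) weight 1/210
  (U=0, X=0, Y=1, W=3, Z=2) weight 1/210
  (U=0, X=0, Y=1, W=3, Z=3) weight 1/210
  (U=0, X=0, Y=1, W=3, Z=4) weight 1/210
  (U=0, X=0, Y=1, W=4, Z=2) weight 1/210
  (U=0, X=0, Y=1, W=4, Z=3) weight 1/210
  (U=1, X=0, Y=0, W=2, Z=2) weight 1/63
  … 27 more
Group by Y:
  weight(Y=0) = 2/7
  weight(Y=1) = 3/14
Total weight = 2/7 + 3/14 = 1/2
P(Y=0 | obs) = 2/7 / 1/2 = 4/7
P(Y=1 | obs) = 3/14 / 1/2 = 3/7

P(Y=0) = 4/7, P(Y=1) = 3/7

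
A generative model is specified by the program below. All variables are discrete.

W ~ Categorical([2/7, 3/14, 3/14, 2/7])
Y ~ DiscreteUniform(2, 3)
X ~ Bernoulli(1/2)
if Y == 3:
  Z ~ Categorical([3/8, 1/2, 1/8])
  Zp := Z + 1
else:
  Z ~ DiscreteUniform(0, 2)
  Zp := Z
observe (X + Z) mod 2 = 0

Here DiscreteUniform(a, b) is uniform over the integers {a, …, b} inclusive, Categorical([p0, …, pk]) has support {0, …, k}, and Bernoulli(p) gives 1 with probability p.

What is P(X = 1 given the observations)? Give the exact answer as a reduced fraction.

Enumerate traces; 24 have nonzero weight after conditioning:
  (W=0, Y=2, X=0, Z=0) weight 1/42
  (W=0, Y=2, X=0, Z=2) weight 1/42
  (W=0, Y=2, X=1, Z=1) weight 1/42
  (W=0, Y=3, X=0, Z=0) weight 3/112
  (W=0, Y=3, X=0, Z=2) weight 1/112
  (W=0, Y=3, X=1, Z=1) weight 1/28
  (W=1, Y=2, X=0, Z=0) weight 1/56
  (W=1, Y=2, X=0, Z=2) weight 1/56
  … 16 more
Group by X:
  weight(X=0) = 7/24
  weight(X=1) = 5/24
Total weight = 7/24 + 5/24 = 1/2
P(X=0 | obs) = 7/24 / 1/2 = 7/12
P(X=1 | obs) = 5/24 / 1/2 = 5/12

P(X = 1 | obs) = 5/12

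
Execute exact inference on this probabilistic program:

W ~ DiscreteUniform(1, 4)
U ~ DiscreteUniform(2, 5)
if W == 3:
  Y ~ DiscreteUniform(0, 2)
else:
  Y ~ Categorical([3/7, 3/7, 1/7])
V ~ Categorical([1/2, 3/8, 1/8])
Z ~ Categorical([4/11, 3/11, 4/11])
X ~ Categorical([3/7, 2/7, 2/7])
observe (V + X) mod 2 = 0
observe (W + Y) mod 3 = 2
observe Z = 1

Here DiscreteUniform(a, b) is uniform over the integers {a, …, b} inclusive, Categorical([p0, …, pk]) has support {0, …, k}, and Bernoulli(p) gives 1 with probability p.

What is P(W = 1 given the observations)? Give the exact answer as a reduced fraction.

P(W = 1 | obs) = 9/34

Enumerate traces; 80 have nonzero weight after conditioning:
  (W=1, U=2, Y=1, V=0, Z=1, X=0) weight 27/17248
  (W=1, U=2, Y=1, V=0, Z=1, X=2) weight 9/8624
  (W=1, U=2, Y=1, V=1, Z=1, X=1) weight 27/34496
  (W=1, U=2, Y=1, V=2, Z=1, X=0) weight 27/68992
  (W=1, U=2, Y=1, V=2, Z=1, X=2) weight 9/34496
  (W=1, U=3, Y=1, V=0, Z=1, X=0) weight 27/17248
  (W=1, U=3, Y=1, V=0, Z=1, X=2) weight 9/8624
  (W=1, U=3, Y=1, V=1, Z=1, X=1) weight 27/34496
  (W=2, U=2, Y=0, V=0, Z=1, X=0) weight 27/17248
  (W=3, U=2, Y=2, V=0, Z=1, X=0) weight 3/2464
  … 70 more
Group by W:
  weight(W=1) = 279/17248
  weight(W=2) = 279/17248
  weight(W=3) = 31/2464
  weight(W=4) = 279/17248
Total weight = 279/17248 + 279/17248 + 31/2464 + 279/17248 = 527/8624
P(W=1 | obs) = 279/17248 / 527/8624 = 9/34
P(W=2 | obs) = 279/17248 / 527/8624 = 9/34
P(W=3 | obs) = 31/2464 / 527/8624 = 7/34
P(W=4 | obs) = 279/17248 / 527/8624 = 9/34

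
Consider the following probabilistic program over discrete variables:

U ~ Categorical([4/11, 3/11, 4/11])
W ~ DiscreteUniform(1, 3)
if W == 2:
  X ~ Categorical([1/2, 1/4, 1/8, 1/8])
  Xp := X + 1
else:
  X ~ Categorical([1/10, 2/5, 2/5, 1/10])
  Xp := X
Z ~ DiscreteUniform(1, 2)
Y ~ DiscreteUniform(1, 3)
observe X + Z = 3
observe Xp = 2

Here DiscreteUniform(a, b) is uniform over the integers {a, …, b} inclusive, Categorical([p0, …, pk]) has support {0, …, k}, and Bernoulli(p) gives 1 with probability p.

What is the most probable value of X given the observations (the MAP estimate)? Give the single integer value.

Enumerate traces; 27 have nonzero weight after conditioning:
  (U=0, W=1, X=2, Z=1, Y=1) weight 4/495
  (U=0, W=1, X=2, Z=1, Y=2) weight 4/495
  (U=0, W=1, X=2, Z=1, Y=3) weight 4/495
  (U=0, W=2, X=1, Z=2, Y=1) weight 1/198
  (U=0, W=2, X=1, Z=2, Y=2) weight 1/198
  (U=0, W=2, X=1, Z=2, Y=3) weight 1/198
  (U=0, W=3, X=2, Z=1, Y=1) weight 4/495
  (U=0, W=3, X=2, Z=1, Y=2) weight 4/495
  … 19 more
Group by X:
  weight(X=1) = 1/24
  weight(X=2) = 2/15
Total weight = 1/24 + 2/15 = 7/40
P(X=1 | obs) = 1/24 / 7/40 = 5/21
P(X=2 | obs) = 2/15 / 7/40 = 16/21
argmax = 2

argmax_v P(X = v | obs) = 2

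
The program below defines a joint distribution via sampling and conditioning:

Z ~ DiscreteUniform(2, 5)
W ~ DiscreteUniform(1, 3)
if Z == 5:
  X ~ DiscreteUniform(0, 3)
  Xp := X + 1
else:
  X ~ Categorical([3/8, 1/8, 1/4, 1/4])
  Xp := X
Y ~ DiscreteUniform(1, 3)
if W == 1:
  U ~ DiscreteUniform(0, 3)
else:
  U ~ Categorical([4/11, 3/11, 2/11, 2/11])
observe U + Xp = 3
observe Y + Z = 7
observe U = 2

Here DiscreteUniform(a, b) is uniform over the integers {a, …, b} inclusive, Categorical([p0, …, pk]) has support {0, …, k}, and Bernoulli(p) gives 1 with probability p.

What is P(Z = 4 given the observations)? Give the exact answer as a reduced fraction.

P(Z = 4 | obs) = 1/3

Enumerate traces; 6 have nonzero weight after conditioning:
  (Z=4, W=1, X=1, Y=3, U=2) weight 1/1152
  (Z=4, W=2, X=1, Y=3, U=2) weight 1/1584
  (Z=4, W=3, X=1, Y=3, U=2) weight 1/1584
  (Z=5, W=1, X=0, Y=2, U=2) weight 1/576
  (Z=5, W=2, X=0, Y=2, U=2) weight 1/792
  (Z=5, W=3, X=0, Y=2, U=2) weight 1/792
Group by Z:
  weight(Z=4) = 3/1408
  weight(Z=5) = 3/704
Total weight = 3/1408 + 3/704 = 9/1408
P(Z=4 | obs) = 3/1408 / 9/1408 = 1/3
P(Z=5 | obs) = 3/704 / 9/1408 = 2/3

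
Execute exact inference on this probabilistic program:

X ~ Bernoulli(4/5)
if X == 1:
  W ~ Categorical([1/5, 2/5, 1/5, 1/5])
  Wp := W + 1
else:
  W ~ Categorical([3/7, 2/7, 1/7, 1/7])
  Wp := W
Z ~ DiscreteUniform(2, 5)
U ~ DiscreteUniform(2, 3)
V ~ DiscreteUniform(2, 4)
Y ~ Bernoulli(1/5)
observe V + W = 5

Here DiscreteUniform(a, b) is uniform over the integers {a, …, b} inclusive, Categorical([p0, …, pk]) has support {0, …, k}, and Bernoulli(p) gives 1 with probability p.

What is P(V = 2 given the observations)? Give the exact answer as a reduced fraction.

Enumerate traces; 96 have nonzero weight after conditioning:
  (X=0, W=1, Z=2, U=2, V=4, Y=0) weight 1/525
  (X=0, W=1, Z=2, U=2, V=4, Y=1) weight 1/2100
  (X=0, W=1, Z=2, U=3, V=4, Y=0) weight 1/525
  (X=0, W=1, Z=2, U=3, V=4, Y=1) weight 1/2100
  (X=0, W=1, Z=3, U=2, V=4, Y=0) weight 1/525
  (X=0, W=1, Z=3, U=2, V=4, Y=1) weight 1/2100
  (X=0, W=1, Z=3, U=3, V=4, Y=0) weight 1/525
  (X=0, W=1, Z=3, U=3, V=4, Y=1) weight 1/2100
  (X=0, W=2, Z=2, U=2, V=3, Y=0) weight 1/1050
  (X=0, W=3, Z=2, U=2, V=2, Y=0) weight 1/1050
  … 86 more
Group by V:
  weight(V=2) = 11/175
  weight(V=3) = 11/175
  weight(V=4) = 22/175
Total weight = 11/175 + 11/175 + 22/175 = 44/175
P(V=2 | obs) = 11/175 / 44/175 = 1/4
P(V=3 | obs) = 11/175 / 44/175 = 1/4
P(V=4 | obs) = 22/175 / 44/175 = 1/2

P(V = 2 | obs) = 1/4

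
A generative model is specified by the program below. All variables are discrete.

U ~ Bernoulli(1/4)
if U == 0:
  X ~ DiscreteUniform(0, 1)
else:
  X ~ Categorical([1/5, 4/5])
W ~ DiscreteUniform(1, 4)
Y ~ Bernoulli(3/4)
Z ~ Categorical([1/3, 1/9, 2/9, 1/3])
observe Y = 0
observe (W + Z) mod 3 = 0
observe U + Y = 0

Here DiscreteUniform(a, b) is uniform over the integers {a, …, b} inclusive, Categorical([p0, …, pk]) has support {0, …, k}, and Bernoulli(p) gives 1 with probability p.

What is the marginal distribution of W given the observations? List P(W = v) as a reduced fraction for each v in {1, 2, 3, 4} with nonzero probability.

P(W=1) = 2/11, P(W=2) = 1/11, P(W=3) = 6/11, P(W=4) = 2/11

Enumerate traces; 10 have nonzero weight after conditioning:
  (U=0, X=0, W=1, Y=0, Z=2) weight 1/192
  (U=0, X=0, W=2, Y=0, Z=1) weight 1/384
  (U=0, X=0, W=3, Y=0, Z=0) weight 1/128
  (U=0, X=0, W=3, Y=0, Z=3) weight 1/128
  (U=0, X=0, W=4, Y=0, Z=2) weight 1/192
  (U=0, X=1, W=1, Y=0, Z=2) weight 1/192
  (U=0, X=1, W=2, Y=0, Z=1) weight 1/384
  (U=0, X=1, W=3, Y=0, Z=0) weight 1/128
  … 2 more
Group by W:
  weight(W=1) = 1/96
  weight(W=2) = 1/192
  weight(W=3) = 1/32
  weight(W=4) = 1/96
Total weight = 1/96 + 1/192 + 1/32 + 1/96 = 11/192
P(W=1 | obs) = 1/96 / 11/192 = 2/11
P(W=2 | obs) = 1/192 / 11/192 = 1/11
P(W=3 | obs) = 1/32 / 11/192 = 6/11
P(W=4 | obs) = 1/96 / 11/192 = 2/11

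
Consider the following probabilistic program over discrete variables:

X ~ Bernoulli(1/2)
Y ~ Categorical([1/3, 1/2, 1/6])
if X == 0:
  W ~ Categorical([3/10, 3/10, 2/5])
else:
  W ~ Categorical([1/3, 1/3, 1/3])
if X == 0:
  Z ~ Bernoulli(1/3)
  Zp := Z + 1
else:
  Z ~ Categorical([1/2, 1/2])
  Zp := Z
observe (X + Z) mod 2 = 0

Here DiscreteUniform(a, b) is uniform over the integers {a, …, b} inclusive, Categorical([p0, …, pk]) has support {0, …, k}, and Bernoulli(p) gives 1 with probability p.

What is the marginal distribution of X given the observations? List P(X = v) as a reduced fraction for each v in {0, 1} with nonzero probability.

Enumerate traces; 18 have nonzero weight after conditioning:
  (X=0, Y=0, W=0, Z=0) weight 1/30
  (X=0, Y=0, W=1, Z=0) weight 1/30
  (X=0, Y=0, W=2, Z=0) weight 2/45
  (X=0, Y=1, W=0, Z=0) weight 1/20
  (X=0, Y=1, W=1, Z=0) weight 1/20
  (X=0, Y=1, W=2, Z=0) weight 1/15
  (X=0, Y=2, W=0, Z=0) weight 1/60
  (X=0, Y=2, W=1, Z=0) weight 1/60
  (X=1, Y=0, W=0, Z=1) weight 1/36
  … 9 more
Group by X:
  weight(X=0) = 1/3
  weight(X=1) = 1/4
Total weight = 1/3 + 1/4 = 7/12
P(X=0 | obs) = 1/3 / 7/12 = 4/7
P(X=1 | obs) = 1/4 / 7/12 = 3/7

P(X=0) = 4/7, P(X=1) = 3/7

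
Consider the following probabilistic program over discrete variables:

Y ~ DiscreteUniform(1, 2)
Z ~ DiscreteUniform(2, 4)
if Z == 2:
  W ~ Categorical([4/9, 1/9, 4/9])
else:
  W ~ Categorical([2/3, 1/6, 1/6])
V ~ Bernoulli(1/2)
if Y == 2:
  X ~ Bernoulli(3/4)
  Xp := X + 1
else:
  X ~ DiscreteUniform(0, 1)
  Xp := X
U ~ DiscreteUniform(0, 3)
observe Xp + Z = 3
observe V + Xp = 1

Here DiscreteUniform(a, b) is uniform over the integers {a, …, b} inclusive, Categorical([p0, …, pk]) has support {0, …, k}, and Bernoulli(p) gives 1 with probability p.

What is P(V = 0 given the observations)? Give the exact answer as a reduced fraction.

P(V = 0 | obs) = 3/5

Enumerate traces; 36 have nonzero weight after conditioning:
  (Y=1, Z=2, W=0, V=0, X=1, U=0) weight 1/216
  (Y=1, Z=2, W=0, V=0, X=1, U=1) weight 1/216
  (Y=1, Z=2, W=0, V=0, X=1, U=2) weight 1/216
  (Y=1, Z=2, W=0, V=0, X=1, U=3) weight 1/216
  (Y=1, Z=2, W=1, V=0, X=1, U=0) weight 1/864
  (Y=1, Z=2, W=1, V=0, X=1, U=1) weight 1/864
  (Y=1, Z=2, W=1, V=0, X=1, U=2) weight 1/864
  (Y=1, Z=2, W=1, V=0, X=1, U=3) weight 1/864
  (Y=1, Z=3, W=0, V=1, X=0, U=0) weight 1/144
  … 27 more
Group by V:
  weight(V=0) = 1/16
  weight(V=1) = 1/24
Total weight = 1/16 + 1/24 = 5/48
P(V=0 | obs) = 1/16 / 5/48 = 3/5
P(V=1 | obs) = 1/24 / 5/48 = 2/5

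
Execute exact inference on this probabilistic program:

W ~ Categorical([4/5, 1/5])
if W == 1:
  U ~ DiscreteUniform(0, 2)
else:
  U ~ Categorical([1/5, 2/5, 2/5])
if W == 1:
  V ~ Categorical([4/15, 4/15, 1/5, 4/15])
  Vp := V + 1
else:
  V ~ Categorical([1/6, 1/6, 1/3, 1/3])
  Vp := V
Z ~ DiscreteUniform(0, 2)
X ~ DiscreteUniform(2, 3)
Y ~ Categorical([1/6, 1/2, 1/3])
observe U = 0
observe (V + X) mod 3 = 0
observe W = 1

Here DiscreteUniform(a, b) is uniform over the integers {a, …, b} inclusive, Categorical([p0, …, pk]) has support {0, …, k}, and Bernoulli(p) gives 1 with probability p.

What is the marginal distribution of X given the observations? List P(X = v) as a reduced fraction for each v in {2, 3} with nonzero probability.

P(X=2) = 1/3, P(X=3) = 2/3

Enumerate traces; 27 have nonzero weight after conditioning:
  (W=1, U=0, V=0, Z=0, X=3, Y=0) weight 1/2025
  (W=1, U=0, V=0, Z=0, X=3, Y=1) weight 1/675
  (W=1, U=0, V=0, Z=0, X=3, Y=2) weight 2/2025
  (W=1, U=0, V=0, Z=1, X=3, Y=0) weight 1/2025
  (W=1, U=0, V=0, Z=1, X=3, Y=1) weight 1/675
  (W=1, U=0, V=0, Z=1, X=3, Y=2) weight 2/2025
  (W=1, U=0, V=0, Z=2, X=3, Y=0) weight 1/2025
  (W=1, U=0, V=0, Z=2, X=3, Y=1) weight 1/675
  (W=1, U=0, V=1, Z=0, X=2, Y=0) weight 1/2025
  … 18 more
Group by X:
  weight(X=2) = 2/225
  weight(X=3) = 4/225
Total weight = 2/225 + 4/225 = 2/75
P(X=2 | obs) = 2/225 / 2/75 = 1/3
P(X=3 | obs) = 4/225 / 2/75 = 2/3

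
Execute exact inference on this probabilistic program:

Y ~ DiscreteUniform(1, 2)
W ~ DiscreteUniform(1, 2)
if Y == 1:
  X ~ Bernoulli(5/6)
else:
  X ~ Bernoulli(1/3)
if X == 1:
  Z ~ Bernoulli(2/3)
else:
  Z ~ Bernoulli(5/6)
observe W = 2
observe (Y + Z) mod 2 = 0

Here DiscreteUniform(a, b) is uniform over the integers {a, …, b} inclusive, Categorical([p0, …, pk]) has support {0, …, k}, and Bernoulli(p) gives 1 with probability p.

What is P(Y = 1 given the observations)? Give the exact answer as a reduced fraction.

Enumerate traces; 4 have nonzero weight after conditioning:
  (Y=1, W=2, X=0, Z=1) weight 5/144
  (Y=1, W=2, X=1, Z=1) weight 5/36
  (Y=2, W=2, X=0, Z=0) weight 1/36
  (Y=2, W=2, X=1, Z=0) weight 1/36
Group by Y:
  weight(Y=1) = 25/144
  weight(Y=2) = 1/18
Total weight = 25/144 + 1/18 = 11/48
P(Y=1 | obs) = 25/144 / 11/48 = 25/33
P(Y=2 | obs) = 1/18 / 11/48 = 8/33

P(Y = 1 | obs) = 25/33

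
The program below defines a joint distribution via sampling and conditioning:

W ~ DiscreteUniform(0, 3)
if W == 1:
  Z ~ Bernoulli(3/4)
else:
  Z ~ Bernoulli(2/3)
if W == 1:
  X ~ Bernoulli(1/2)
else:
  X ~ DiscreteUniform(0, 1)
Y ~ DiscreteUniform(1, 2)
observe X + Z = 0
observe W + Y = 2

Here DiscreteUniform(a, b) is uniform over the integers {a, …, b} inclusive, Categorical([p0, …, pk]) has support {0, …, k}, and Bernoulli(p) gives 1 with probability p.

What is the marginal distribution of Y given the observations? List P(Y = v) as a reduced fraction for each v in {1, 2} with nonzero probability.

P(Y=1) = 3/7, P(Y=2) = 4/7

Enumerate traces; 2 have nonzero weight after conditioning:
  (W=0, Z=0, X=0, Y=2) weight 1/48
  (W=1, Z=0, X=0, Y=1) weight 1/64
Group by Y:
  weight(Y=1) = 1/64
  weight(Y=2) = 1/48
Total weight = 1/64 + 1/48 = 7/192
P(Y=1 | obs) = 1/64 / 7/192 = 3/7
P(Y=2 | obs) = 1/48 / 7/192 = 4/7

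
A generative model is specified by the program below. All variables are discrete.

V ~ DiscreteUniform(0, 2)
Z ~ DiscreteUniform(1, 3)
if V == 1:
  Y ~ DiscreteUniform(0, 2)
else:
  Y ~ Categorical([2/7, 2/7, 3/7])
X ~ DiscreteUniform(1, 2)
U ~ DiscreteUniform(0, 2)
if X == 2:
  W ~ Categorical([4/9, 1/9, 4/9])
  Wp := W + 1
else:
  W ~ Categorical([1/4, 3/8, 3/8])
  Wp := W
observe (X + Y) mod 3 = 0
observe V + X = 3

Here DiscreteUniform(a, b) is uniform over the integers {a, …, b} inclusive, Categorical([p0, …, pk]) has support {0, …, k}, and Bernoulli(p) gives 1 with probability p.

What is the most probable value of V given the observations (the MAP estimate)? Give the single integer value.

argmax_v P(V = v | obs) = 2

Enumerate traces; 54 have nonzero weight after conditioning:
  (V=1, Z=1, Y=1, X=2, U=0, W=0) weight 2/729
  (V=1, Z=1, Y=1, X=2, U=0, W=1) weight 1/1458
  (V=1, Z=1, Y=1, X=2, U=0, W=2) weight 2/729
  (V=1, Z=1, Y=1, X=2, U=1, W=0) weight 2/729
  (V=1, Z=1, Y=1, X=2, U=1, W=1) weight 1/1458
  (V=1, Z=1, Y=1, X=2, U=1, W=2) weight 2/729
  (V=1, Z=1, Y=1, X=2, U=2, W=0) weight 2/729
  (V=1, Z=1, Y=1, X=2, U=2, W=1) weight 1/1458
  (V=2, Z=1, Y=2, X=1, U=0, W=0) weight 1/504
  … 45 more
Group by V:
  weight(V=1) = 1/18
  weight(V=2) = 1/14
Total weight = 1/18 + 1/14 = 8/63
P(V=1 | obs) = 1/18 / 8/63 = 7/16
P(V=2 | obs) = 1/14 / 8/63 = 9/16
argmax = 2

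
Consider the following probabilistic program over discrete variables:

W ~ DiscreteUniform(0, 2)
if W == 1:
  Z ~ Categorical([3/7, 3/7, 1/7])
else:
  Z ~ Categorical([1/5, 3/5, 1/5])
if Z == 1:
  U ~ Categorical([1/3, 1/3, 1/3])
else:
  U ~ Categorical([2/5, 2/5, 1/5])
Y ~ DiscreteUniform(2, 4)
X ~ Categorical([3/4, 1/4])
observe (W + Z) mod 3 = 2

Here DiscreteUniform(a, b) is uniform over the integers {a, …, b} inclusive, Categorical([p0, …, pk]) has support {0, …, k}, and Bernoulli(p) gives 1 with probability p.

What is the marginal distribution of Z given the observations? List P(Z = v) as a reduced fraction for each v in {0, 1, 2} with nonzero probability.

P(Z=0) = 7/29, P(Z=1) = 15/29, P(Z=2) = 7/29

Enumerate traces; 54 have nonzero weight after conditioning:
  (W=0, Z=2, U=0, Y=2, X=0) weight 1/150
  (W=0, Z=2, U=0, Y=2, X=1) weight 1/450
  (W=0, Z=2, U=0, Y=3, X=0) weight 1/150
  (W=0, Z=2, U=0, Y=3, X=1) weight 1/450
  (W=0, Z=2, U=0, Y=4, X=0) weight 1/150
  (W=0, Z=2, U=0, Y=4, X=1) weight 1/450
  (W=0, Z=2, U=1, Y=2, X=0) weight 1/150
  (W=0, Z=2, U=1, Y=2, X=1) weight 1/450
  (W=1, Z=1, U=0, Y=2, X=0) weight 1/84
  (W=2, Z=0, U=0, Y=2, X=0) weight 1/150
  … 44 more
Group by Z:
  weight(Z=0) = 1/15
  weight(Z=1) = 1/7
  weight(Z=2) = 1/15
Total weight = 1/15 + 1/7 + 1/15 = 29/105
P(Z=0 | obs) = 1/15 / 29/105 = 7/29
P(Z=1 | obs) = 1/7 / 29/105 = 15/29
P(Z=2 | obs) = 1/15 / 29/105 = 7/29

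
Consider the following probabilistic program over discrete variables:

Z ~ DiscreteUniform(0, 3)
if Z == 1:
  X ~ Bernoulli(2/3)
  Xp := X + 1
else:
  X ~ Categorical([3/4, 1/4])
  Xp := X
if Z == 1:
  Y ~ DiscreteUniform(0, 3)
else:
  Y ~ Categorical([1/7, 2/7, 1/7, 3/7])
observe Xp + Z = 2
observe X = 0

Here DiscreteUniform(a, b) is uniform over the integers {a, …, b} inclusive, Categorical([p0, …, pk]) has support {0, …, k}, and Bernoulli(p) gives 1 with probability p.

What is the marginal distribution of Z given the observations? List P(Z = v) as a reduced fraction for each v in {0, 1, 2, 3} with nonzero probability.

P(Z=1) = 4/13, P(Z=2) = 9/13

Enumerate traces; 8 have nonzero weight after conditioning:
  (Z=1, X=0, Y=0) weight 1/48
  (Z=1, X=0, Y=1) weight 1/48
  (Z=1, X=0, Y=2) weight 1/48
  (Z=1, X=0, Y=3) weight 1/48
  (Z=2, X=0, Y=0) weight 3/112
  (Z=2, X=0, Y=1) weight 3/56
  (Z=2, X=0, Y=2) weight 3/112
  (Z=2, X=0, Y=3) weight 9/112
Group by Z:
  weight(Z=1) = 1/12
  weight(Z=2) = 3/16
Total weight = 1/12 + 3/16 = 13/48
P(Z=1 | obs) = 1/12 / 13/48 = 4/13
P(Z=2 | obs) = 3/16 / 13/48 = 9/13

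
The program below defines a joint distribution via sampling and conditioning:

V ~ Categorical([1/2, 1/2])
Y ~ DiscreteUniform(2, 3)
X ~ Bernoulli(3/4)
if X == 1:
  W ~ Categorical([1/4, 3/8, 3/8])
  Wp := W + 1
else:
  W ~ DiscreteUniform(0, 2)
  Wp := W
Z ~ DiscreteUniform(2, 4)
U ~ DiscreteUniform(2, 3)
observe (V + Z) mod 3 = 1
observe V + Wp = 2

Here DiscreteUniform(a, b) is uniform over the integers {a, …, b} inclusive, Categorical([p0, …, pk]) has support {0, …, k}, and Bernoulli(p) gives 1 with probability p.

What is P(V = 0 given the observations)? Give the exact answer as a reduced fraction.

Enumerate traces; 16 have nonzero weight after conditioning:
  (V=0, Y=2, X=0, W=2, Z=4, U=2) weight 1/288
  (V=0, Y=2, X=0, W=2, Z=4, U=3) weight 1/288
  (V=0, Y=2, X=1, W=1, Z=4, U=2) weight 3/256
  (V=0, Y=2, X=1, W=1, Z=4, U=3) weight 3/256
  (V=0, Y=3, X=0, W=2, Z=4, U=2) weight 1/288
  (V=0, Y=3, X=0, W=2, Z=4, U=3) weight 1/288
  (V=0, Y=3, X=1, W=1, Z=4, U=2) weight 3/256
  (V=0, Y=3, X=1, W=1, Z=4, U=3) weight 3/256
  (V=1, Y=2, X=0, W=1, Z=3, U=2) weight 1/288
  … 7 more
Group by V:
  weight(V=0) = 35/576
  weight(V=1) = 13/288
Total weight = 35/576 + 13/288 = 61/576
P(V=0 | obs) = 35/576 / 61/576 = 35/61
P(V=1 | obs) = 13/288 / 61/576 = 26/61

P(V = 0 | obs) = 35/61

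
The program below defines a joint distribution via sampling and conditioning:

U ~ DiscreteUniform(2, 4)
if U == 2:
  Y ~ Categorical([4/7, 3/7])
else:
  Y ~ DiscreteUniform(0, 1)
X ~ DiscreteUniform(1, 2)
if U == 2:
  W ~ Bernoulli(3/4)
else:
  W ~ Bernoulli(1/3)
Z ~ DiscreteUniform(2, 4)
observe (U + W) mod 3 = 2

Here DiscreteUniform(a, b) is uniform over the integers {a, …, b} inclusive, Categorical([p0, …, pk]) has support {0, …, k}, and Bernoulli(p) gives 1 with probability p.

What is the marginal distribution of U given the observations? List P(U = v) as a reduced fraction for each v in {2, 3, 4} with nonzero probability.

Enumerate traces; 24 have nonzero weight after conditioning:
  (U=2, Y=0, X=1, W=0, Z=2) weight 1/126
  (U=2, Y=0, X=1, W=0, Z=3) weight 1/126
  (U=2, Y=0, X=1, W=0, Z=4) weight 1/126
  (U=2, Y=0, X=2, W=0, Z=2) weight 1/126
  (U=2, Y=0, X=2, W=0, Z=3) weight 1/126
  (U=2, Y=0, X=2, W=0, Z=4) weight 1/126
  (U=2, Y=1, X=1, W=0, Z=2) weight 1/168
  (U=2, Y=1, X=1, W=0, Z=3) weight 1/168
  (U=4, Y=0, X=1, W=1, Z=2) weight 1/108
  … 15 more
Group by U:
  weight(U=2) = 1/12
  weight(U=4) = 1/9
Total weight = 1/12 + 1/9 = 7/36
P(U=2 | obs) = 1/12 / 7/36 = 3/7
P(U=4 | obs) = 1/9 / 7/36 = 4/7

P(U=2) = 3/7, P(U=4) = 4/7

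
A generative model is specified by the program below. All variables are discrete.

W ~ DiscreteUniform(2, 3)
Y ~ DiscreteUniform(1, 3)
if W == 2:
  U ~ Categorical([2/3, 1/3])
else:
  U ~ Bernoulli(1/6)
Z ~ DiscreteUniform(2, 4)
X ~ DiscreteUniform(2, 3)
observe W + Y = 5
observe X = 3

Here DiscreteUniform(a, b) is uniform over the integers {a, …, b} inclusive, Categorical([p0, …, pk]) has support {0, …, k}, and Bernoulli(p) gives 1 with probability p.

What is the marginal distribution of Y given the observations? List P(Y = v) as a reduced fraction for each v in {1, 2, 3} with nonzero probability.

Enumerate traces; 12 have nonzero weight after conditioning:
  (W=2, Y=3, U=0, Z=2, X=3) weight 1/54
  (W=2, Y=3, U=0, Z=3, X=3) weight 1/54
  (W=2, Y=3, U=0, Z=4, X=3) weight 1/54
  (W=2, Y=3, U=1, Z=2, X=3) weight 1/108
  (W=2, Y=3, U=1, Z=3, X=3) weight 1/108
  (W=2, Y=3, U=1, Z=4, X=3) weight 1/108
  (W=3, Y=2, U=0, Z=2, X=3) weight 5/216
  (W=3, Y=2, U=0, Z=3, X=3) weight 5/216
  … 4 more
Group by Y:
  weight(Y=2) = 1/12
  weight(Y=3) = 1/12
Total weight = 1/12 + 1/12 = 1/6
P(Y=2 | obs) = 1/12 / 1/6 = 1/2
P(Y=3 | obs) = 1/12 / 1/6 = 1/2

P(Y=2) = 1/2, P(Y=3) = 1/2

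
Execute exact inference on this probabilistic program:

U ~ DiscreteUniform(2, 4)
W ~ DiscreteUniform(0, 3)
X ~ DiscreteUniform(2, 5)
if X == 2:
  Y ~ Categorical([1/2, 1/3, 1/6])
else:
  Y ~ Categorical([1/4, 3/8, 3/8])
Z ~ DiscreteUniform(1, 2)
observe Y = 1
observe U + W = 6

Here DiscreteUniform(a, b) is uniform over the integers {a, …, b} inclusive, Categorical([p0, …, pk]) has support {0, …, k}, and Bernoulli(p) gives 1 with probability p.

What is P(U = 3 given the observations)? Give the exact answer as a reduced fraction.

P(U = 3 | obs) = 1/2

Enumerate traces; 16 have nonzero weight after conditioning:
  (U=3, W=3, X=2, Y=1, Z=1) weight 1/288
  (U=3, W=3, X=2, Y=1, Z=2) weight 1/288
  (U=3, W=3, X=3, Y=1, Z=1) weight 1/256
  (U=3, W=3, X=3, Y=1, Z=2) weight 1/256
  (U=3, W=3, X=4, Y=1, Z=1) weight 1/256
  (U=3, W=3, X=4, Y=1, Z=2) weight 1/256
  (U=3, W=3, X=5, Y=1, Z=1) weight 1/256
  (U=3, W=3, X=5, Y=1, Z=2) weight 1/256
  (U=4, W=2, X=2, Y=1, Z=1) weight 1/288
  … 7 more
Group by U:
  weight(U=3) = 35/1152
  weight(U=4) = 35/1152
Total weight = 35/1152 + 35/1152 = 35/576
P(U=3 | obs) = 35/1152 / 35/576 = 1/2
P(U=4 | obs) = 35/1152 / 35/576 = 1/2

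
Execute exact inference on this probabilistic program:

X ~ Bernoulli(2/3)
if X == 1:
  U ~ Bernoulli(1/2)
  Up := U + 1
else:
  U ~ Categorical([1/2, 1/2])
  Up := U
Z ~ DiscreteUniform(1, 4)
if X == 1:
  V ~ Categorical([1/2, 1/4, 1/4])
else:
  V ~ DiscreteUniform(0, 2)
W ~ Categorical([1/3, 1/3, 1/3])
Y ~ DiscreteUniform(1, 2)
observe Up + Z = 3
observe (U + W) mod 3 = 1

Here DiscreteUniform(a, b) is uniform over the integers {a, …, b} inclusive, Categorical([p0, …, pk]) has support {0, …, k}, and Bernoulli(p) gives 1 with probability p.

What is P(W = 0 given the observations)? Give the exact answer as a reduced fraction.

P(W = 0 | obs) = 1/2

Enumerate traces; 24 have nonzero weight after conditioning:
  (X=0, U=0, Z=3, V=0, W=1, Y=1) weight 1/432
  (X=0, U=0, Z=3, V=0, W=1, Y=2) weight 1/432
  (X=0, U=0, Z=3, V=1, W=1, Y=1) weight 1/432
  (X=0, U=0, Z=3, V=1, W=1, Y=2) weight 1/432
  (X=0, U=0, Z=3, V=2, W=1, Y=1) weight 1/432
  (X=0, U=0, Z=3, V=2, W=1, Y=2) weight 1/432
  (X=0, U=1, Z=2, V=0, W=0, Y=1) weight 1/432
  (X=0, U=1, Z=2, V=0, W=0, Y=2) weight 1/432
  … 16 more
Group by W:
  weight(W=0) = 1/24
  weight(W=1) = 1/24
Total weight = 1/24 + 1/24 = 1/12
P(W=0 | obs) = 1/24 / 1/12 = 1/2
P(W=1 | obs) = 1/24 / 1/12 = 1/2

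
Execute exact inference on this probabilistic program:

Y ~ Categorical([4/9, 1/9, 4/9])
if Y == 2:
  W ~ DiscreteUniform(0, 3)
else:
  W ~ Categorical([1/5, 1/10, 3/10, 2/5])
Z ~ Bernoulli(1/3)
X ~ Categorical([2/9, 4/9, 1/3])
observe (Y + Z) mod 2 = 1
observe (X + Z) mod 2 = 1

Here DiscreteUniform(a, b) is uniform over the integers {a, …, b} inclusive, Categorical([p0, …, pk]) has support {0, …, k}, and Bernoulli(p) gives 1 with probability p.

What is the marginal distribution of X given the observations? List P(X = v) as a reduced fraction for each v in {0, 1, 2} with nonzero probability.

P(X=0) = 1/3, P(X=1) = 1/6, P(X=2) = 1/2

Enumerate traces; 20 have nonzero weight after conditioning:
  (Y=0, W=0, Z=1, X=0) weight 8/1215
  (Y=0, W=0, Z=1, X=2) weight 4/405
  (Y=0, W=1, Z=1, X=0) weight 4/1215
  (Y=0, W=1, Z=1, X=2) weight 2/405
  (Y=0, W=2, Z=1, X=0) weight 4/405
  (Y=0, W=2, Z=1, X=2) weight 2/135
  (Y=0, W=3, Z=1, X=0) weight 16/1215
  (Y=0, W=3, Z=1, X=2) weight 8/405
  (Y=1, W=0, Z=0, X=1) weight 8/1215
  … 11 more
Group by X:
  weight(X=0) = 16/243
  weight(X=1) = 8/243
  weight(X=2) = 8/81
Total weight = 16/243 + 8/243 + 8/81 = 16/81
P(X=0 | obs) = 16/243 / 16/81 = 1/3
P(X=1 | obs) = 8/243 / 16/81 = 1/6
P(X=2 | obs) = 8/81 / 16/81 = 1/2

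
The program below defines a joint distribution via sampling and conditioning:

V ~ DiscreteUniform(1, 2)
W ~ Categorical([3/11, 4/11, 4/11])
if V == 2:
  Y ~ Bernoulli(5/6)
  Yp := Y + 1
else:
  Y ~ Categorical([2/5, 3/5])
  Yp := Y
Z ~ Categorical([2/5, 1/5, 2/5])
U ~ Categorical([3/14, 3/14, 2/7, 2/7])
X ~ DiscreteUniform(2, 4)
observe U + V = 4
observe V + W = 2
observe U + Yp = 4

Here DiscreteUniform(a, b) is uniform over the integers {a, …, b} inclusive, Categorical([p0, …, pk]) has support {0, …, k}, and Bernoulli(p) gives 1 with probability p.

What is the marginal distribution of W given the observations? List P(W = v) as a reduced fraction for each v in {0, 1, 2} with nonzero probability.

Enumerate traces; 18 have nonzero weight after conditioning:
  (V=1, W=1, Y=1, Z=0, U=3, X=2) weight 8/1925
  (V=1, W=1, Y=1, Z=0, U=3, X=3) weight 8/1925
  (V=1, W=1, Y=1, Z=0, U=3, X=4) weight 8/1925
  (V=1, W=1, Y=1, Z=1, U=3, X=2) weight 4/1925
  (V=1, W=1, Y=1, Z=1, U=3, X=3) weight 4/1925
  (V=1, W=1, Y=1, Z=1, U=3, X=4) weight 4/1925
  (V=1, W=1, Y=1, Z=2, U=3, X=2) weight 8/1925
  (V=1, W=1, Y=1, Z=2, U=3, X=3) weight 8/1925
  (V=2, W=0, Y=1, Z=0, U=2, X=2) weight 1/231
  … 9 more
Group by W:
  weight(W=0) = 5/154
  weight(W=1) = 12/385
Total weight = 5/154 + 12/385 = 7/110
P(W=0 | obs) = 5/154 / 7/110 = 25/49
P(W=1 | obs) = 12/385 / 7/110 = 24/49

P(W=0) = 25/49, P(W=1) = 24/49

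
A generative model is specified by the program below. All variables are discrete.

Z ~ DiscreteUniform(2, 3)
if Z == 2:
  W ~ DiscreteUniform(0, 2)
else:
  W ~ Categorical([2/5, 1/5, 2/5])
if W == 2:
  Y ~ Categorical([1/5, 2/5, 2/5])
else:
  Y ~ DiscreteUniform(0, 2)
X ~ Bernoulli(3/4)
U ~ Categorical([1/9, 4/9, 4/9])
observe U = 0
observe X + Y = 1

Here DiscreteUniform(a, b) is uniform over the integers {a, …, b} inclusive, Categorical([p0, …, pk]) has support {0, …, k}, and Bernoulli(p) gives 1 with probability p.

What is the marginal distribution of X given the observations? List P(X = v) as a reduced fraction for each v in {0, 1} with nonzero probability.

Enumerate traces; 12 have nonzero weight after conditioning:
  (Z=2, W=0, Y=0, X=1, U=0) weight 1/216
  (Z=2, W=0, Y=1, X=0, U=0) weight 1/648
  (Z=2, W=1, Y=0, X=1, U=0) weight 1/216
  (Z=2, W=1, Y=1, X=0, U=0) weight 1/648
  (Z=2, W=2, Y=0, X=1, U=0) weight 1/360
  (Z=2, W=2, Y=1, X=0, U=0) weight 1/540
  (Z=3, W=0, Y=0, X=1, U=0) weight 1/180
  (Z=3, W=0, Y=1, X=0, U=0) weight 1/540
  … 4 more
Group by X:
  weight(X=0) = 161/16200
  weight(X=1) = 16/675
Total weight = 161/16200 + 16/675 = 109/3240
P(X=0 | obs) = 161/16200 / 109/3240 = 161/545
P(X=1 | obs) = 16/675 / 109/3240 = 384/545

P(X=0) = 161/545, P(X=1) = 384/545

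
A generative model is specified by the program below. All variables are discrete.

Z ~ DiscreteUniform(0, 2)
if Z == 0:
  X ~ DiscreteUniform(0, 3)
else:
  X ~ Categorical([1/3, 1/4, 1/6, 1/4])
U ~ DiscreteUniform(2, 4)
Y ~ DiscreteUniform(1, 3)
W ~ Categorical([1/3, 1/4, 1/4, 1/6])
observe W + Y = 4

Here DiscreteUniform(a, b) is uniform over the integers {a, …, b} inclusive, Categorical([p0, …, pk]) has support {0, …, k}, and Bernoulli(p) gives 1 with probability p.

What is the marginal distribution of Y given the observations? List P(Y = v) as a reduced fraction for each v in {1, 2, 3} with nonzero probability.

P(Y=1) = 1/4, P(Y=2) = 3/8, P(Y=3) = 3/8

Enumerate traces; 108 have nonzero weight after conditioning:
  (Z=0, X=0, U=2, Y=1, W=3) weight 1/648
  (Z=0, X=0, U=2, Y=2, W=2) weight 1/432
  (Z=0, X=0, U=2, Y=3, W=1) weight 1/432
  (Z=0, X=0, U=3, Y=1, W=3) weight 1/648
  (Z=0, X=0, U=3, Y=2, W=2) weight 1/432
  (Z=0, X=0, U=3, Y=3, W=1) weight 1/432
  (Z=0, X=0, U=4, Y=1, W=3) weight 1/648
  (Z=0, X=0, U=4, Y=2, W=2) weight 1/432
  … 100 more
Group by Y:
  weight(Y=1) = 1/18
  weight(Y=2) = 1/12
  weight(Y=3) = 1/12
Total weight = 1/18 + 1/12 + 1/12 = 2/9
P(Y=1 | obs) = 1/18 / 2/9 = 1/4
P(Y=2 | obs) = 1/12 / 2/9 = 3/8
P(Y=3 | obs) = 1/12 / 2/9 = 3/8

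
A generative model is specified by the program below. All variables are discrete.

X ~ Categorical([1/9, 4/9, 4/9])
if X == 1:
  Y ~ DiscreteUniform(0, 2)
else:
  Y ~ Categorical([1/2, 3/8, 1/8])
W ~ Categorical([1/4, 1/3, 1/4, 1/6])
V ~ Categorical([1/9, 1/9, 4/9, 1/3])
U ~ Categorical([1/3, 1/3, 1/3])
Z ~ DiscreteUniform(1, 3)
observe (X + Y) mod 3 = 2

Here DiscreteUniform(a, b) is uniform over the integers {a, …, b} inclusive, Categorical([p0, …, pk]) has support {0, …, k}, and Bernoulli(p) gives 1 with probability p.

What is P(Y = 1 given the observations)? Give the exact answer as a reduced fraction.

P(Y = 1 | obs) = 32/83

Enumerate traces; 432 have nonzero weight after conditioning:
  (X=0, Y=2, W=0, V=0, U=0, Z=1) weight 1/23328
  (X=0, Y=2, W=0, V=0, U=0, Z=2) weight 1/23328
  (X=0, Y=2, W=0, V=0, U=0, Z=3) weight 1/23328
  (X=0, Y=2, W=0, V=0, U=1, Z=1) weight 1/23328
  (X=0, Y=2, W=0, V=0, U=1, Z=2) weight 1/23328
  (X=0, Y=2, W=0, V=0, U=1, Z=3) weight 1/23328
  (X=0, Y=2, W=0, V=0, U=2, Z=1) weight 1/23328
  (X=0, Y=2, W=0, V=0, U=2, Z=2) weight 1/23328
  (X=1, Y=1, W=0, V=0, U=0, Z=1) weight 1/2187
  (X=2, Y=0, W=0, V=0, U=0, Z=1) weight 1/1458
  … 422 more
Group by Y:
  weight(Y=0) = 2/9
  weight(Y=1) = 4/27
  weight(Y=2) = 1/72
Total weight = 2/9 + 4/27 + 1/72 = 83/216
P(Y=0 | obs) = 2/9 / 83/216 = 48/83
P(Y=1 | obs) = 4/27 / 83/216 = 32/83
P(Y=2 | obs) = 1/72 / 83/216 = 3/83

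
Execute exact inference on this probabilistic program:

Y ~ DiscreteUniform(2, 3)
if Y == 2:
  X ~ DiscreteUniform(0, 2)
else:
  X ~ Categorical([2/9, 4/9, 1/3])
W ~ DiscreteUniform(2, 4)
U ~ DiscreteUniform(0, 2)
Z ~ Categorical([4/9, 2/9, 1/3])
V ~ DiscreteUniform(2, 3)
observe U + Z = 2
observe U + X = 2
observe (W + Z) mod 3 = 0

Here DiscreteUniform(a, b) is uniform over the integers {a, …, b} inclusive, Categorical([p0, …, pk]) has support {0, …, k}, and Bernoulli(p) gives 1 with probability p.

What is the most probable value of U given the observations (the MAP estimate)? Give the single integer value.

Enumerate traces; 12 have nonzero weight after conditioning:
  (Y=2, X=0, W=3, U=2, Z=0, V=2) weight 1/243
  (Y=2, X=0, W=3, U=2, Z=0, V=3) weight 1/243
  (Y=2, X=1, W=2, U=1, Z=1, V=2) weight 1/486
  (Y=2, X=1, W=2, U=1, Z=1, V=3) weight 1/486
  (Y=2, X=2, W=4, U=0, Z=2, V=2) weight 1/324
  (Y=2, X=2, W=4, U=0, Z=2, V=3) weight 1/324
  (Y=3, X=0, W=3, U=2, Z=0, V=2) weight 2/729
  (Y=3, X=0, W=3, U=2, Z=0, V=3) weight 2/729
  … 4 more
Group by U:
  weight(U=0) = 1/81
  weight(U=1) = 7/729
  weight(U=2) = 10/729
Total weight = 1/81 + 7/729 + 10/729 = 26/729
P(U=0 | obs) = 1/81 / 26/729 = 9/26
P(U=1 | obs) = 7/729 / 26/729 = 7/26
P(U=2 | obs) = 10/729 / 26/729 = 5/13
argmax = 2

argmax_v P(U = v | obs) = 2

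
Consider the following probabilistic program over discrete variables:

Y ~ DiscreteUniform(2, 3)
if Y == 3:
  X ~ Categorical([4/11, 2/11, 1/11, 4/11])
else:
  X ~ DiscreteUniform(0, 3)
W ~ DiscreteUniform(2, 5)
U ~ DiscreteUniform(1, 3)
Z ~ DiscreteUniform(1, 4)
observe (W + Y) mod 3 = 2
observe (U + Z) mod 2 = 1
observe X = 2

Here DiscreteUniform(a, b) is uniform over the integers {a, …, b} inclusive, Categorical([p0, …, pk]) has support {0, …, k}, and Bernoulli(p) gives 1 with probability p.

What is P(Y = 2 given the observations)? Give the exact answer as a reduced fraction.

P(Y = 2 | obs) = 11/19

Enumerate traces; 18 have nonzero weight after conditioning:
  (Y=2, X=2, W=3, U=1, Z=2) weight 1/384
  (Y=2, X=2, W=3, U=1, Z=4) weight 1/384
  (Y=2, X=2, W=3, U=2, Z=1) weight 1/384
  (Y=2, X=2, W=3, U=2, Z=3) weight 1/384
  (Y=2, X=2, W=3, U=3, Z=2) weight 1/384
  (Y=2, X=2, W=3, U=3, Z=4) weight 1/384
  (Y=3, X=2, W=2, U=1, Z=2) weight 1/1056
  (Y=3, X=2, W=2, U=1, Z=4) weight 1/1056
  … 10 more
Group by Y:
  weight(Y=2) = 1/64
  weight(Y=3) = 1/88
Total weight = 1/64 + 1/88 = 19/704
P(Y=2 | obs) = 1/64 / 19/704 = 11/19
P(Y=3 | obs) = 1/88 / 19/704 = 8/19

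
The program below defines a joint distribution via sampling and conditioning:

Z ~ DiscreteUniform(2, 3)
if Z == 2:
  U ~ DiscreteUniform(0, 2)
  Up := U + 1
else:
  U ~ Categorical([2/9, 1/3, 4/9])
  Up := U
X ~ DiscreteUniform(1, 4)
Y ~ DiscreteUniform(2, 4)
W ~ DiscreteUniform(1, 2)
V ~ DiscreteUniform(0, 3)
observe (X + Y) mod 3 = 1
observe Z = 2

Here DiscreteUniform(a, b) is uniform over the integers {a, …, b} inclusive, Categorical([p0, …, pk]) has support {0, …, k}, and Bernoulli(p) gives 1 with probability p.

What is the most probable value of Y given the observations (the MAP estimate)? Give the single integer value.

Enumerate traces; 96 have nonzero weight after conditioning:
  (Z=2, U=0, X=1, Y=3, W=1, V=0) weight 1/576
  (Z=2, U=0, X=1, Y=3, W=1, V=1) weight 1/576
  (Z=2, U=0, X=1, Y=3, W=1, V=2) weight 1/576
  (Z=2, U=0, X=1, Y=3, W=1, V=3) weight 1/576
  (Z=2, U=0, X=1, Y=3, W=2, V=0) weight 1/576
  (Z=2, U=0, X=1, Y=3, W=2, V=1) weight 1/576
  (Z=2, U=0, X=1, Y=3, W=2, V=2) weight 1/576
  (Z=2, U=0, X=1, Y=3, W=2, V=3) weight 1/576
  (Z=2, U=0, X=2, Y=2, W=1, V=0) weight 1/576
  (Z=2, U=0, X=3, Y=4, W=1, V=0) weight 1/576
  … 86 more
Group by Y:
  weight(Y=2) = 1/24
  weight(Y=3) = 1/12
  weight(Y=4) = 1/24
Total weight = 1/24 + 1/12 + 1/24 = 1/6
P(Y=2 | obs) = 1/24 / 1/6 = 1/4
P(Y=3 | obs) = 1/12 / 1/6 = 1/2
P(Y=4 | obs) = 1/24 / 1/6 = 1/4
argmax = 3

argmax_v P(Y = v | obs) = 3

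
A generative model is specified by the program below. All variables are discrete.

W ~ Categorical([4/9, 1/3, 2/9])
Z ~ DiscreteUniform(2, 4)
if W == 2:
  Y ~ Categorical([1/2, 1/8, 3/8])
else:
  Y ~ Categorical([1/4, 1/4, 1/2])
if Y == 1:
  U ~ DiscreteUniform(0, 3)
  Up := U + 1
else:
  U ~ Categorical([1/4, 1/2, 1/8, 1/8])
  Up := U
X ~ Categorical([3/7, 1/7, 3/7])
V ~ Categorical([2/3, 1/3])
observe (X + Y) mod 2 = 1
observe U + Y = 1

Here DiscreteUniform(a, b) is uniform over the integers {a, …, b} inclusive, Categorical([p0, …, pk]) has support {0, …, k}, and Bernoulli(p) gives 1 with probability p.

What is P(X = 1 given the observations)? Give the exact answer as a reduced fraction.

Enumerate traces; 54 have nonzero weight after conditioning:
  (W=0, Z=2, Y=0, U=1, X=1, V=0) weight 1/567
  (W=0, Z=2, Y=0, U=1, X=1, V=1) weight 1/1134
  (W=0, Z=2, Y=1, U=0, X=0, V=0) weight 1/378
  (W=0, Z=2, Y=1, U=0, X=0, V=1) weight 1/756
  (W=0, Z=2, Y=1, U=0, X=2, V=0) weight 1/378
  (W=0, Z=2, Y=1, U=0, X=2, V=1) weight 1/756
  (W=0, Z=3, Y=0, U=1, X=1, V=0) weight 1/567
  (W=0, Z=3, Y=0, U=1, X=1, V=1) weight 1/1134
  … 46 more
Group by X:
  weight(X=0) = 1/42
  weight(X=1) = 11/504
  weight(X=2) = 1/42
Total weight = 1/42 + 11/504 + 1/42 = 5/72
P(X=0 | obs) = 1/42 / 5/72 = 12/35
P(X=1 | obs) = 11/504 / 5/72 = 11/35
P(X=2 | obs) = 1/42 / 5/72 = 12/35

P(X = 1 | obs) = 11/35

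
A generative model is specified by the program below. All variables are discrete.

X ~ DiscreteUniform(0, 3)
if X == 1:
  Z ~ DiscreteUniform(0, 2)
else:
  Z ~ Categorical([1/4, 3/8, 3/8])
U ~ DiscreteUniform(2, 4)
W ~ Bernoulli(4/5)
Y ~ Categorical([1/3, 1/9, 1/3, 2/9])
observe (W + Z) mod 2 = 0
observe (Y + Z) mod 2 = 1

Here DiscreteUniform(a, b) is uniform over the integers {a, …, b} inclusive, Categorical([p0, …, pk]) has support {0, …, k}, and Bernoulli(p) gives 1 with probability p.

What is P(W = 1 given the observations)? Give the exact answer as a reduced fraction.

P(W = 1 | obs) = 280/341

Enumerate traces; 72 have nonzero weight after conditioning:
  (X=0, Z=0, U=2, W=0, Y=1) weight 1/2160
  (X=0, Z=0, U=2, W=0, Y=3) weight 1/1080
  (X=0, Z=0, U=3, W=0, Y=1) weight 1/2160
  (X=0, Z=0, U=3, W=0, Y=3) weight 1/1080
  (X=0, Z=0, U=4, W=0, Y=1) weight 1/2160
  (X=0, Z=0, U=4, W=0, Y=3) weight 1/1080
  (X=0, Z=1, U=2, W=1, Y=0) weight 1/120
  (X=0, Z=1, U=2, W=1, Y=2) weight 1/120
  … 64 more
Group by W:
  weight(W=0) = 61/1440
  weight(W=1) = 7/36
Total weight = 61/1440 + 7/36 = 341/1440
P(W=0 | obs) = 61/1440 / 341/1440 = 61/341
P(W=1 | obs) = 7/36 / 341/1440 = 280/341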